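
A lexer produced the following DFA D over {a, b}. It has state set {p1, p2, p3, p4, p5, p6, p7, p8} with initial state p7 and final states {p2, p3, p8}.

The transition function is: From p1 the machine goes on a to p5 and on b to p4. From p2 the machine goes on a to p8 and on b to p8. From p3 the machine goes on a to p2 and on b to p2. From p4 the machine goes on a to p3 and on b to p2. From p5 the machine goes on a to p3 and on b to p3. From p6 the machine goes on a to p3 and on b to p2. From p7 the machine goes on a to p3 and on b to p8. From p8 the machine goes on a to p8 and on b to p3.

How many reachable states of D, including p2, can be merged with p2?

3

First remove the unreachable states {p1,p4,p5,p6}; 4 states remain.
P0 = {p2,p3,p8} | {p7}.
No further refinement is possible. Final partition (2 blocks): {p2,p3,p8} | {p7}.
The equivalence class containing p2 is {p2,p3,p8}, of size 3.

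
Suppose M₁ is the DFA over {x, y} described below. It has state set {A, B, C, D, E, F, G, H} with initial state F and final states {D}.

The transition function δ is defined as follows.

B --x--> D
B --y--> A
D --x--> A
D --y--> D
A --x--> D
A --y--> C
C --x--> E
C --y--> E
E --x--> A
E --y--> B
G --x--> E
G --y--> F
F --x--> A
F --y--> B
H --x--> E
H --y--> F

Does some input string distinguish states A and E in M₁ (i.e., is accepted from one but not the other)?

Yes

Reachable states from the start: {A,B,C,D,E,F}. Unreachable: {G,H} — drop them.
Start with accepting vs non-accepting: {D} | {A,B,C,E,F}.
On input x, block {A,B,C,E,F} splits into {C,E,F} and {A,B}.
On input x, block {C,E,F} splits into {E,F} and {C}.
Refine {A,B} on symbol y: members go to different blocks, giving {A} and {B}.
The partition is now stable with 5 blocks: {D} | {E,F} | {A} | {C} | {B}.
A and E end up in different blocks, so they are distinguishable. For instance, the string 'x' is accepted from only A.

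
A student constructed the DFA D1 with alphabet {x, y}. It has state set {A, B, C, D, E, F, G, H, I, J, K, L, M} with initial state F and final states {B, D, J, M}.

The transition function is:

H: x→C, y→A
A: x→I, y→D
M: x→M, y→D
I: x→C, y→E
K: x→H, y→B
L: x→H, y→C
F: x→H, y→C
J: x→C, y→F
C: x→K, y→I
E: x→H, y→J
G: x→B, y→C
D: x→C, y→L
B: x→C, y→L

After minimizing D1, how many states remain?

States {G,M} cannot be reached from the start state, so discard them.
Start with accepting vs non-accepting: {B,D,J} | {A,C,E,F,H,I,K,L}.
On input y, block {A,C,E,F,H,I,K,L} splits into {C,F,H,I,L} and {A,E,K}.
On input x, block {C,F,H,I,L} splits into {F,H,I,L} and {C}.
Split {F,H,I,L} by δ(·,x) → {F,L} and {H,I}.
No further refinement is possible. Final partition (5 blocks): {B,D,J} | {F,L} | {A,E,K} | {C} | {H,I}.

5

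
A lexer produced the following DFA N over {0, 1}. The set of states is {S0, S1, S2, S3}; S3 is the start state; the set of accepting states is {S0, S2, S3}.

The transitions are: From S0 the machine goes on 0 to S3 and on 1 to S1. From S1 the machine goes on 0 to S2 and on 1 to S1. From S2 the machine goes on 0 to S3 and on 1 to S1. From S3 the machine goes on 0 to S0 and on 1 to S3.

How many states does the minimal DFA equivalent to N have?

Every state is reachable, so we keep all 4.
P0 = {S0,S2,S3} | {S1}.
Refine {S0,S2,S3} on symbol 1: members go to different blocks, giving {S0,S2} and {S3}.
Stable partition: {S0,S2} | {S1} | {S3} — 3 equivalence classes.

3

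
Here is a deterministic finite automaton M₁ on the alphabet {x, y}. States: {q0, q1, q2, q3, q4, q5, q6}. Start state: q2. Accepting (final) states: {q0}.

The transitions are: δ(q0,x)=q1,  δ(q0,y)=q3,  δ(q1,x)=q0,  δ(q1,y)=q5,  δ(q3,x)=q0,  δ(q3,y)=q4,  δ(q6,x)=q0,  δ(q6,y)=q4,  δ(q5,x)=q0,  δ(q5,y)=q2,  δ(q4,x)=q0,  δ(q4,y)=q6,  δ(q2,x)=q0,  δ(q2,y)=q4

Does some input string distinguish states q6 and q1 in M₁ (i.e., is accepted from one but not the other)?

Start with accepting vs non-accepting: {q0} | {q1,q2,q3,q4,q5,q6}.
No further refinement is possible. Final partition (2 blocks): {q0} | {q1,q2,q3,q4,q5,q6}.
q6 and q1 lie in the same block of the stable partition, so they are equivalent — no string distinguishes them.

No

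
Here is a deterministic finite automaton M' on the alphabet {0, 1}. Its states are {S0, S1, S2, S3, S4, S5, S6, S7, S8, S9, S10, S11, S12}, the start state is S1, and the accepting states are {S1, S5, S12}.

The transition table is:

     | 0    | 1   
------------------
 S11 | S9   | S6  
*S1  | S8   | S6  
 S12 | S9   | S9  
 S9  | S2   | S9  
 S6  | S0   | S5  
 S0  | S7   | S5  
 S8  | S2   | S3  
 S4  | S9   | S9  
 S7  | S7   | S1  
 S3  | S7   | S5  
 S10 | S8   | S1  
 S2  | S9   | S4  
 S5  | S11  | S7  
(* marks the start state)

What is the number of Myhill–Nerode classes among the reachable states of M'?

First remove the unreachable states {S10,S12}; 11 states remain.
P0 = {S1,S5} | {S0,S2,S3,S4,S6,S7,S8,S9,S11}.
Split {S0,S2,S3,S4,S6,S7,S8,S9,S11} by δ(·,1) → {S2,S4,S8,S9,S11} and {S0,S3,S6,S7}.
On input 1, block {S2,S4,S8,S9,S11} splits into {S2,S4,S9} and {S8,S11}.
The partition is now stable with 4 blocks: {S1,S5} | {S2,S4,S9} | {S0,S3,S6,S7} | {S8,S11}.

4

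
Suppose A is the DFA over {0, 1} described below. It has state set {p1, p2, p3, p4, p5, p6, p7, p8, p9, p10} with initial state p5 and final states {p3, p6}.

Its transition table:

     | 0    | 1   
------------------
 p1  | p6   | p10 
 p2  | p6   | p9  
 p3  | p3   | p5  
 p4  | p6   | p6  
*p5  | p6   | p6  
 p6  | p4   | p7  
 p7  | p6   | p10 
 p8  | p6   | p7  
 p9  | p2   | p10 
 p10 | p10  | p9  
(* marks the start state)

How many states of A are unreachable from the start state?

3

Starting at p5 and following transitions, the reachable set is {p2, p4, p5, p6, p7, p9, p10}. That leaves p1, p3, p8 unreachable — 3 in total.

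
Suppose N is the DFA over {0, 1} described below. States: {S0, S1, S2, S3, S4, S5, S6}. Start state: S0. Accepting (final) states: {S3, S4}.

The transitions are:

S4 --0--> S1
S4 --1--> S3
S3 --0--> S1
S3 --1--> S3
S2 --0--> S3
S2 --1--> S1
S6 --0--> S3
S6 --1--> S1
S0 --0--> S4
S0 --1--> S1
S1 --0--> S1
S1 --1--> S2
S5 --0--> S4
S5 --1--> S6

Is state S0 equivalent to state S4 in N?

States {S5,S6} cannot be reached from the start state, so discard them.
P0 = {S3,S4} | {S0,S1,S2}.
On input 0, block {S0,S1,S2} splits into {S0,S2} and {S1}.
No further refinement is possible. Final partition (3 blocks): {S3,S4} | {S0,S2} | {S1}.
S0 and S4 end up in different blocks, so they are distinguishable. For instance, the string 'ε' is accepted from only S4.

No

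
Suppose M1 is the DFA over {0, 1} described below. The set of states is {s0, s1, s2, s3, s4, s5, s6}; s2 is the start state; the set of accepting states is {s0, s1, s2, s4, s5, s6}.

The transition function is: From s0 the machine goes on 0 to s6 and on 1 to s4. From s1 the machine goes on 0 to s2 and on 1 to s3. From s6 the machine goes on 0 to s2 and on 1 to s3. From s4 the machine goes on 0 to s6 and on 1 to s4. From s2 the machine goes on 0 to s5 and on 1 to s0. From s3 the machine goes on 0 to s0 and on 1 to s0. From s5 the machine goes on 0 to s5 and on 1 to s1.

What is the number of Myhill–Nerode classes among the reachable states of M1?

5

All states are reachable from the start state.
Start with accepting vs non-accepting: {s0,s1,s2,s4,s5,s6} | {s3}.
On input 1, block {s0,s1,s2,s4,s5,s6} splits into {s0,s2,s4,s5} and {s1,s6}.
Refine {s0,s2,s4,s5} on symbol 0: members go to different blocks, giving {s0,s4} and {s2,s5}.
On input 1, block {s2,s5} splits into {s2} and {s5}.
No further refinement is possible. Final partition (5 blocks): {s0,s4} | {s3} | {s1,s6} | {s2} | {s5}.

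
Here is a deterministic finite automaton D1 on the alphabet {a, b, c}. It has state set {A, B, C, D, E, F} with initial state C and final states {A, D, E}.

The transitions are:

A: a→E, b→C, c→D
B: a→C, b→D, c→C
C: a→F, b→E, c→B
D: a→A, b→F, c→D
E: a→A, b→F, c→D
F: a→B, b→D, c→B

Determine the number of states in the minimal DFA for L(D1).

2

P0 = {A,D,E} | {B,C,F}.
The partition is now stable with 2 blocks: {A,D,E} | {B,C,F}.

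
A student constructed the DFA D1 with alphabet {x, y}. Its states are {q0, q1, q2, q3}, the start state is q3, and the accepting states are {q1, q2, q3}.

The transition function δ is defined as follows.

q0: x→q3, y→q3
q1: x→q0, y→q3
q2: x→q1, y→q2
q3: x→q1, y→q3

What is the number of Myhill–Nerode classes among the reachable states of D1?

First remove the unreachable states {q2}; 3 states remain.
Initial partition by acceptance: {q1,q3} | {q0}.
On input x, block {q1,q3} splits into {q1} and {q3}.
Stable partition: {q1} | {q0} | {q3} — 3 equivalence classes.

3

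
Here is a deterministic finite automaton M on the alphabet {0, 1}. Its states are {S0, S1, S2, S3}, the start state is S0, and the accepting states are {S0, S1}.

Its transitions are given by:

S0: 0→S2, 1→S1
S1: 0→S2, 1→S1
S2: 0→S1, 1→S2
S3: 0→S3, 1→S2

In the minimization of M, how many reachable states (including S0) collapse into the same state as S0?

2

Reachable states from the start: {S0,S1,S2}. Unreachable: {S3} — drop them.
Start with accepting vs non-accepting: {S0,S1} | {S2}.
Stable partition: {S0,S1} | {S2} — 2 equivalence classes.
State S0 belongs to the block {S0,S1}, which has 2 states.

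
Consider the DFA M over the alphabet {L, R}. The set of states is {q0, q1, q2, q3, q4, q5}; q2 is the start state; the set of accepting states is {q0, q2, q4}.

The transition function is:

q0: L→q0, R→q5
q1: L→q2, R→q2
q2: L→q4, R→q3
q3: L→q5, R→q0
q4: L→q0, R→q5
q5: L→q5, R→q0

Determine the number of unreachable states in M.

Starting at q2 and following transitions, the reachable set is {q0, q2, q3, q4, q5}. That leaves q1 unreachable — 1 in total.

1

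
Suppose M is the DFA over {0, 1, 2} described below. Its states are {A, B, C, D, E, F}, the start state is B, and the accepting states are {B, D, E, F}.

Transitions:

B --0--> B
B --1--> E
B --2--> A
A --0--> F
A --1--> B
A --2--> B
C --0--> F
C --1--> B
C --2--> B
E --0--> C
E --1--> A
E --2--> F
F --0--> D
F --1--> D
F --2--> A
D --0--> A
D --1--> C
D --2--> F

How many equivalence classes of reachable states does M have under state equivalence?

4

Every state is reachable, so we keep all 6.
Start with accepting vs non-accepting: {B,D,E,F} | {A,C}.
Split {B,D,E,F} by δ(·,0) → {B,F} and {D,E}.
On input 0, block {B,F} splits into {B} and {F}.
No further refinement is possible. Final partition (4 blocks): {B} | {A,C} | {D,E} | {F}.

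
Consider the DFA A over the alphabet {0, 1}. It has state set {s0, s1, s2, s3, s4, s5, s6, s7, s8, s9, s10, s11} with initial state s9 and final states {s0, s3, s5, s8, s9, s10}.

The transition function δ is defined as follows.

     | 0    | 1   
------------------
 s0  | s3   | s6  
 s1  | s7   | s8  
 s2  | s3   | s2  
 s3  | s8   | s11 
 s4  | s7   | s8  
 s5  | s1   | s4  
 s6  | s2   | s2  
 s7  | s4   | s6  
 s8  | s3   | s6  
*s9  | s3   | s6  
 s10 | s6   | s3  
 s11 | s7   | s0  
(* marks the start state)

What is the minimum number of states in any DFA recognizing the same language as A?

6

Reachable states from the start: {s0,s2,s3,s4,s6,s7,s8,s9,s11}. Unreachable: {s1,s5,s10} — drop them.
Initial partition by acceptance: {s0,s3,s8,s9} | {s2,s4,s6,s7,s11}.
On input 0, block {s2,s4,s6,s7,s11} splits into {s4,s6,s7,s11} and {s2}.
Split {s4,s6,s7,s11} by δ(·,0) → {s4,s7,s11} and {s6}.
Split {s0,s3,s8,s9} by δ(·,1) → {s0,s8,s9} and {s3}.
Split {s4,s7,s11} by δ(·,1) → {s4,s11} and {s7}.
Stable partition: {s0,s8,s9} | {s4,s11} | {s2} | {s6} | {s3} | {s7} — 6 equivalence classes.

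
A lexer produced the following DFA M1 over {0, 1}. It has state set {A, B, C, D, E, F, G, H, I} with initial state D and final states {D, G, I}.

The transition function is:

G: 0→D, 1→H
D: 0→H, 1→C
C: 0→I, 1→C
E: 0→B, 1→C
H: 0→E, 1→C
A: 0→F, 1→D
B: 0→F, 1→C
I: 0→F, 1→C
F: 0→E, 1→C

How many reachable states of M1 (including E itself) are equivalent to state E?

First remove the unreachable states {A,G}; 7 states remain.
Initial partition by acceptance: {D,I} | {B,C,E,F,H}.
On input 0, block {B,C,E,F,H} splits into {B,E,F,H} and {C}.
The partition is now stable with 3 blocks: {D,I} | {B,E,F,H} | {C}.
State E belongs to the block {B,E,F,H}, which has 4 states.

4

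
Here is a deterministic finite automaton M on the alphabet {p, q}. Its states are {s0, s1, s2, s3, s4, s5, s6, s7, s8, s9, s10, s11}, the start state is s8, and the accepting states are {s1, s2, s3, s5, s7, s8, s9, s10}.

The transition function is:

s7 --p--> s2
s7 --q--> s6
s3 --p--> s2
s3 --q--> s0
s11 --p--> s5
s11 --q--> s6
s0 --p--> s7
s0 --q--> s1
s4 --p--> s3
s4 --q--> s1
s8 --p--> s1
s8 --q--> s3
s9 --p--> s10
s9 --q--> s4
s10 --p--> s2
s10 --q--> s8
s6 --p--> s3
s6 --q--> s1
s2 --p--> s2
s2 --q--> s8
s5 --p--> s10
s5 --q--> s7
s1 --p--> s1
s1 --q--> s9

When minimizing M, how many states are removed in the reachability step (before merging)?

BFS from s8 reaches {s0, s1, s2, s3, s4, s6, s7, s8, s9, s10}; the 2 state(s) s5, s11 are never visited.

2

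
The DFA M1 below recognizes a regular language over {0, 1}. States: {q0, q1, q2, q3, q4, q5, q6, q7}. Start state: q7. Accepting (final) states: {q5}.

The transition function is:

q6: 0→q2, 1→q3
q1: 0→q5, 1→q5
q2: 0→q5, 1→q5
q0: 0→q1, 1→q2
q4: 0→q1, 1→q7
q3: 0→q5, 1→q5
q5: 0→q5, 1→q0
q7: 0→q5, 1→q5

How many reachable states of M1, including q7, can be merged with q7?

3

States {q3,q4,q6} cannot be reached from the start state, so discard them.
Initial partition by acceptance: {q5} | {q0,q1,q2,q7}.
Refine {q0,q1,q2,q7} on symbol 0: members go to different blocks, giving {q1,q2,q7} and {q0}.
Stable partition: {q5} | {q1,q2,q7} | {q0} — 3 equivalence classes.
State q7 belongs to the block {q1,q2,q7}, which has 3 states.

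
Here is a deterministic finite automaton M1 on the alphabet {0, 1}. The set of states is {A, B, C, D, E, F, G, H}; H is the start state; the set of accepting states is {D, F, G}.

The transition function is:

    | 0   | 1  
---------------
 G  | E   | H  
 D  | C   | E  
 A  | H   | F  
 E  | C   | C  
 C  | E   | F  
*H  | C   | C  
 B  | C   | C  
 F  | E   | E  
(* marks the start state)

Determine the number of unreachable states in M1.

4

BFS from H reaches {C, E, F, H}; the 4 state(s) A, B, D, G are never visited.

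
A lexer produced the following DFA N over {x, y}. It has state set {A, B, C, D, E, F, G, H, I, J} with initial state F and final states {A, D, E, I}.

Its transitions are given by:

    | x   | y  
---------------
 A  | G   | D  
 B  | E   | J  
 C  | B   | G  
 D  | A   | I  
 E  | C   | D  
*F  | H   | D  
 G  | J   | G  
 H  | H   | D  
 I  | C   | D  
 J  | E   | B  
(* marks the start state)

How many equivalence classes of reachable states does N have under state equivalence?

Every state is reachable, so we keep all 10.
P0 = {A,D,E,I} | {B,C,F,G,H,J}.
On input x, block {A,D,E,I} splits into {A,E,I} and {D}.
On input x, block {B,C,F,G,H,J} splits into {C,F,G,H} and {B,J}.
On input x, block {C,F,G,H} splits into {C,G} and {F,H}.
The partition is now stable with 5 blocks: {A,E,I} | {C,G} | {D} | {B,J} | {F,H}.

5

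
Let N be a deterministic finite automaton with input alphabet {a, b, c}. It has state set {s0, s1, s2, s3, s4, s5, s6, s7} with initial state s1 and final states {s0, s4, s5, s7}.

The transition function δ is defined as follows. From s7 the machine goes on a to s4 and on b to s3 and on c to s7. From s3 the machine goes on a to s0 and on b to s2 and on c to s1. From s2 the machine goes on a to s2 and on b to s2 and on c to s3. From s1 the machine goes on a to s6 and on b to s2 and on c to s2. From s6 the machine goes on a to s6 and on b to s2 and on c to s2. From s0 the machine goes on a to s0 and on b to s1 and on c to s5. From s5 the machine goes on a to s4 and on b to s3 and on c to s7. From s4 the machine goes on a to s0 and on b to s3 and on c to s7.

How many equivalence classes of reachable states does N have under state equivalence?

All states are reachable from the start state.
P0 = {s0,s4,s5,s7} | {s1,s2,s3,s6}.
Split {s1,s2,s3,s6} by δ(·,a) → {s1,s2,s6} and {s3}.
Split {s0,s4,s5,s7} by δ(·,b) → {s4,s5,s7} and {s0}.
Split {s4,s5,s7} by δ(·,a) → {s5,s7} and {s4}.
Split {s1,s2,s6} by δ(·,c) → {s1,s6} and {s2}.
The partition is now stable with 6 blocks: {s5,s7} | {s1,s6} | {s3} | {s0} | {s4} | {s2}.

6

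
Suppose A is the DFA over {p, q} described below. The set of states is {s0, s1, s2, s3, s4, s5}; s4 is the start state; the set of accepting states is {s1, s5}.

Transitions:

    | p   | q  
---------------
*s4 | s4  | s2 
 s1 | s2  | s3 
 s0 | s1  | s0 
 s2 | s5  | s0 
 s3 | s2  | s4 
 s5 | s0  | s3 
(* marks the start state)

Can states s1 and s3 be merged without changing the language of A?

P0 = {s1,s5} | {s0,s2,s3,s4}.
Split {s0,s2,s3,s4} by δ(·,p) → {s0,s2} and {s3,s4}.
Refine {s3,s4} on symbol p: members go to different blocks, giving {s3} and {s4}.
The partition is now stable with 4 blocks: {s1,s5} | {s0,s2} | {s3} | {s4}.
s1 and s3 end up in different blocks, so they are distinguishable. For instance, the string 'ε' is accepted from only s1.

No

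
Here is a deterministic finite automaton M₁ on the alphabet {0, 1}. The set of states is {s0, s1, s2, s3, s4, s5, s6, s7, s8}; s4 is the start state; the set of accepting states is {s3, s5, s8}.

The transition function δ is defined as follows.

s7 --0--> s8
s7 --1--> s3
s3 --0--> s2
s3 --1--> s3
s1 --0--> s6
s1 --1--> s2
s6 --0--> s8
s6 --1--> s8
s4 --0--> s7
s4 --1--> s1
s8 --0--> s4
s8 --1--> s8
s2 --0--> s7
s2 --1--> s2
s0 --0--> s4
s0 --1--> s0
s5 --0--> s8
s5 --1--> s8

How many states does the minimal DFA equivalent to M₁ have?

First remove the unreachable states {s0,s5}; 7 states remain.
Start with accepting vs non-accepting: {s3,s8} | {s1,s2,s4,s6,s7}.
Refine {s1,s2,s4,s6,s7} on symbol 0: members go to different blocks, giving {s1,s2,s4} and {s6,s7}.
Stable partition: {s3,s8} | {s1,s2,s4} | {s6,s7} — 3 equivalence classes.

3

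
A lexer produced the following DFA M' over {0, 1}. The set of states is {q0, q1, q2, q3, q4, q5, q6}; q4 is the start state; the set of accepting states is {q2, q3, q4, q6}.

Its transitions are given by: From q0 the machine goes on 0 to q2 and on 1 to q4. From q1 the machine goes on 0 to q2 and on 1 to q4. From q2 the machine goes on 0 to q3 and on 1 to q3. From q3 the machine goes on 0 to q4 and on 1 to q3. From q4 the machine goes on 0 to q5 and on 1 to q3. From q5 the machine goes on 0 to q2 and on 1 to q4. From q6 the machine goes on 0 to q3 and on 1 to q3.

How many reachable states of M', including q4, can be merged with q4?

States {q0,q1,q6} cannot be reached from the start state, so discard them.
Initial partition by acceptance: {q2,q3,q4} | {q5}.
Split {q2,q3,q4} by δ(·,0) → {q2,q3} and {q4}.
Split {q2,q3} by δ(·,0) → {q2} and {q3}.
The partition is now stable with 4 blocks: {q2} | {q5} | {q4} | {q3}.
The equivalence class containing q4 is {q4}, of size 1.

1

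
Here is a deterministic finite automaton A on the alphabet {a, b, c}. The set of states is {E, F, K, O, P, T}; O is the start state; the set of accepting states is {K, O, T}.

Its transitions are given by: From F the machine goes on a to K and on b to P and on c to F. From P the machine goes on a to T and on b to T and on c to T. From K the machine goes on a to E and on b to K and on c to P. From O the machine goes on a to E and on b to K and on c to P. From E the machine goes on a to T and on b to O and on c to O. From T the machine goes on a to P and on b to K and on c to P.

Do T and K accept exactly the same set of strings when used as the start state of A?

First remove the unreachable states {F}; 5 states remain.
Start with accepting vs non-accepting: {K,O,T} | {E,P}.
Stable partition: {K,O,T} | {E,P} — 2 equivalence classes.
T and K lie in the same block of the stable partition, so they are equivalent — no string distinguishes them.

Yes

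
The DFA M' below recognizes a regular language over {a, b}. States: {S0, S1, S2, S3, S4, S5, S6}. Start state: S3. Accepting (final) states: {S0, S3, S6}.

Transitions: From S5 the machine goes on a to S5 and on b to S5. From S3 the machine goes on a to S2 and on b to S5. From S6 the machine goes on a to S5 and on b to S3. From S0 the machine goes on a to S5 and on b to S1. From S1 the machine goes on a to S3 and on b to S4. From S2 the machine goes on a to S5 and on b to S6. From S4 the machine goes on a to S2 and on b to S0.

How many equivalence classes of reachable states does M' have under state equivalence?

First remove the unreachable states {S0,S1,S4}; 4 states remain.
Start with accepting vs non-accepting: {S3,S6} | {S2,S5}.
Refine {S3,S6} on symbol b: members go to different blocks, giving {S3} and {S6}.
Split {S2,S5} by δ(·,b) → {S2} and {S5}.
Stable partition: {S3} | {S2} | {S6} | {S5} — 4 equivalence classes.

4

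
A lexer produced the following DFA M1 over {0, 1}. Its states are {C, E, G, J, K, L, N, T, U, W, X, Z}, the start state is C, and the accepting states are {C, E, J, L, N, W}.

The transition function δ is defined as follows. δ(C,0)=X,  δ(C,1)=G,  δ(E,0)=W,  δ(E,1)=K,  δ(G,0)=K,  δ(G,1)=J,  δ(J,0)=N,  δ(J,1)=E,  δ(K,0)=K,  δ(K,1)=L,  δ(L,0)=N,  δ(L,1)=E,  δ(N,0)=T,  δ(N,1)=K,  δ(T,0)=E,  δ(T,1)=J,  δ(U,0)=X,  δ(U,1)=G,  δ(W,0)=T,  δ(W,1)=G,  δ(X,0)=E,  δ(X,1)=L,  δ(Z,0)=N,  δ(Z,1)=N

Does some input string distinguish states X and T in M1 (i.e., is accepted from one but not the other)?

No

Reachable states from the start: {C,E,G,J,K,L,N,T,W,X}. Unreachable: {U,Z} — drop them.
Initial partition by acceptance: {C,E,J,L,N,W} | {G,K,T,X}.
On input 0, block {C,E,J,L,N,W} splits into {C,N,W} and {E,J,L}.
Refine {G,K,T,X} on symbol 0: members go to different blocks, giving {T,X} and {G,K}.
Split {E,J,L} by δ(·,1) → {J,L} and {E}.
The partition is now stable with 5 blocks: {C,N,W} | {T,X} | {J,L} | {G,K} | {E}.
X and T lie in the same block of the stable partition, so they are equivalent — no string distinguishes them.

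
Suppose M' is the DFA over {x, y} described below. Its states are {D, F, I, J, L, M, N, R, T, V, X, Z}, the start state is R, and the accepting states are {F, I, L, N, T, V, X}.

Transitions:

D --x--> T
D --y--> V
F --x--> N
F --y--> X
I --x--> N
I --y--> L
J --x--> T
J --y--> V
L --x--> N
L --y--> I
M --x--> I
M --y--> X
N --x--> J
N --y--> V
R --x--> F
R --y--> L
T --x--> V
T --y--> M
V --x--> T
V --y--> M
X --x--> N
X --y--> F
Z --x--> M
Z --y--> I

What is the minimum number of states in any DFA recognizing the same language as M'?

5

Reachable states from the start: {F,I,J,L,M,N,R,T,V,X}. Unreachable: {D,Z} — drop them.
Initial partition by acceptance: {F,I,L,N,T,V,X} | {J,M,R}.
Refine {F,I,L,N,T,V,X} on symbol x: members go to different blocks, giving {F,I,L,T,V,X} and {N}.
Split {F,I,L,T,V,X} by δ(·,x) → {F,I,L,X} and {T,V}.
Split {J,M,R} by δ(·,x) → {M,R} and {J}.
Stable partition: {F,I,L,X} | {M,R} | {N} | {T,V} | {J} — 5 equivalence classes.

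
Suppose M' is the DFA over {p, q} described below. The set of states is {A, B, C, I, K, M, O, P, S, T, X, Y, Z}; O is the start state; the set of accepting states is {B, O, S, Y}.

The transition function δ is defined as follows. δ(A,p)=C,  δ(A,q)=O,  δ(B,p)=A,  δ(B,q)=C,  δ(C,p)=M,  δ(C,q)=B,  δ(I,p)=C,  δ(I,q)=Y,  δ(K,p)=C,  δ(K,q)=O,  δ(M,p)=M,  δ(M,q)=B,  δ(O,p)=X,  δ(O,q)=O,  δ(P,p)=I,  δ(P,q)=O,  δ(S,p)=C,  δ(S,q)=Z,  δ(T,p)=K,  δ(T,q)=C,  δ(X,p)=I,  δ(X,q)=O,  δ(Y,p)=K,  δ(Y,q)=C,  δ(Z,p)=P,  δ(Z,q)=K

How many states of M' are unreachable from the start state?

4

Starting at O and following transitions, the reachable set is {A, B, C, I, K, M, O, X, Y}. That leaves P, S, T, Z unreachable — 4 in total.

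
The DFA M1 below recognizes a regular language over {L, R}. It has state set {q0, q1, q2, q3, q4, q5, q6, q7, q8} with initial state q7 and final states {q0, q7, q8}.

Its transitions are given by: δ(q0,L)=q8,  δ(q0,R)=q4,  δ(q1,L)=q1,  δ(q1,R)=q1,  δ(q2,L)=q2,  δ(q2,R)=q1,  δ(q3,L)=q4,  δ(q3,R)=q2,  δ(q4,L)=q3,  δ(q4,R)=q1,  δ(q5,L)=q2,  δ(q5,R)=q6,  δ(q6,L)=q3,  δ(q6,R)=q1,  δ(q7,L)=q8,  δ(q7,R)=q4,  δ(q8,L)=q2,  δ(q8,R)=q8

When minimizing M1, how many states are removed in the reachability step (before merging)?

No path from q7 leads to q0, q5, q6; the other 6 states are all reachable.

3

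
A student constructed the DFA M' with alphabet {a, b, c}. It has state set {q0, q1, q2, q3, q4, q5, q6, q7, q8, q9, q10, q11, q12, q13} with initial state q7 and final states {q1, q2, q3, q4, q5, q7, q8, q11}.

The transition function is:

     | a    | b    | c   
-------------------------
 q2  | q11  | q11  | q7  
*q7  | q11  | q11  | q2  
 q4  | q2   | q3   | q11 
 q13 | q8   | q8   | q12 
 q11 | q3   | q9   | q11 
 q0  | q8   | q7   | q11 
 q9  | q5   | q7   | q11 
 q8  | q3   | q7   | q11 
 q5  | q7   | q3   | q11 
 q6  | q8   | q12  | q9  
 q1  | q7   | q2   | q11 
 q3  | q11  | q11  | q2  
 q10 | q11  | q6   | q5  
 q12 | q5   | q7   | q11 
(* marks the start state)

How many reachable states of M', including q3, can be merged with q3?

3

States {q0,q1,q4,q6,q8,q10,q12,q13} cannot be reached from the start state, so discard them.
Start with accepting vs non-accepting: {q2,q3,q5,q7,q11} | {q9}.
On input b, block {q2,q3,q5,q7,q11} splits into {q2,q3,q5,q7} and {q11}.
Refine {q2,q3,q5,q7} on symbol a: members go to different blocks, giving {q2,q3,q7} and {q5}.
The partition is now stable with 4 blocks: {q2,q3,q7} | {q9} | {q11} | {q5}.
The equivalence class containing q3 is {q2,q3,q7}, of size 3.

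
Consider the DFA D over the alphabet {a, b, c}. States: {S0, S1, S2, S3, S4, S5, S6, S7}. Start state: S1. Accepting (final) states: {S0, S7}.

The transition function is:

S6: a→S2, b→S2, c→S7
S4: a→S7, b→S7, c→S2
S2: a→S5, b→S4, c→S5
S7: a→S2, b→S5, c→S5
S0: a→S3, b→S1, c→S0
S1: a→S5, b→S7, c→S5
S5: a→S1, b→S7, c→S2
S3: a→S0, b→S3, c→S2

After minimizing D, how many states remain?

5

First remove the unreachable states {S0,S3,S6}; 5 states remain.
P0 = {S7} | {S1,S2,S4,S5}.
Refine {S1,S2,S4,S5} on symbol a: members go to different blocks, giving {S1,S2,S5} and {S4}.
On input b, block {S1,S2,S5} splits into {S1,S5} and {S2}.
On input c, block {S1,S5} splits into {S1} and {S5}.
The partition is now stable with 5 blocks: {S7} | {S1} | {S4} | {S2} | {S5}.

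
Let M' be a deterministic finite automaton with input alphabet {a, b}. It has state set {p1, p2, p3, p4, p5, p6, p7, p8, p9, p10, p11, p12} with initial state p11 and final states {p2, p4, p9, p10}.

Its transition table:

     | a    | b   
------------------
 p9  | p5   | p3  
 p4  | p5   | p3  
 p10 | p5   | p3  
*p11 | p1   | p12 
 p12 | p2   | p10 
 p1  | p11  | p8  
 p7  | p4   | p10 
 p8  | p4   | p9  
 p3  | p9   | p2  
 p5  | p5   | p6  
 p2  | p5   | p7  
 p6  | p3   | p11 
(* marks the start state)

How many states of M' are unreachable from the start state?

A breadth-first search from the start state visits every state.

0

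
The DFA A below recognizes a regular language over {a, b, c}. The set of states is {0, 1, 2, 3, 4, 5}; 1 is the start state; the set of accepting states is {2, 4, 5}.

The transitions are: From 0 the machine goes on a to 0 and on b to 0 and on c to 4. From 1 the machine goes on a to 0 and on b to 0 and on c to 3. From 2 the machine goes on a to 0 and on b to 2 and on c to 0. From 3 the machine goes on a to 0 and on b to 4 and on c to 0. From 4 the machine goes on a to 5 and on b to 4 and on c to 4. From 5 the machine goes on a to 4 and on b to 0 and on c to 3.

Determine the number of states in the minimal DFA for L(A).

Reachable states from the start: {0,1,3,4,5}. Unreachable: {2} — drop them.
Initial partition by acceptance: {4,5} | {0,1,3}.
On input b, block {4,5} splits into {4} and {5}.
On input b, block {0,1,3} splits into {0,1} and {3}.
Split {0,1} by δ(·,c) → {0} and {1}.
No further refinement is possible. Final partition (5 blocks): {4} | {0} | {5} | {3} | {1}.

5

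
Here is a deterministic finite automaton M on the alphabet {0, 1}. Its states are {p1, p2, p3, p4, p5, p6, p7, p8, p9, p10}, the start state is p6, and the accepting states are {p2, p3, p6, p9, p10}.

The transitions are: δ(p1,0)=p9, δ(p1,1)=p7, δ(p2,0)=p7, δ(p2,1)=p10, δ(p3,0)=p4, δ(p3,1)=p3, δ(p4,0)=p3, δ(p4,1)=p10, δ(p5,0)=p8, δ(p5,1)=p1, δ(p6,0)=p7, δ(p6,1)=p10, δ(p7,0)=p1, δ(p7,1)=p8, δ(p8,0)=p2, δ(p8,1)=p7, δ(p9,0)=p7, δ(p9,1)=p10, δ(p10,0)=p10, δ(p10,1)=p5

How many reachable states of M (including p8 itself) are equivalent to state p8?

Reachable states from the start: {p1,p2,p5,p6,p7,p8,p9,p10}. Unreachable: {p3,p4} — drop them.
P0 = {p2,p6,p9,p10} | {p1,p5,p7,p8}.
On input 0, block {p2,p6,p9,p10} splits into {p2,p6,p9} and {p10}.
Refine {p1,p5,p7,p8} on symbol 0: members go to different blocks, giving {p1,p8} and {p5,p7}.
No further refinement is possible. Final partition (4 blocks): {p2,p6,p9} | {p1,p8} | {p10} | {p5,p7}.
The equivalence class containing p8 is {p1,p8}, of size 2.

2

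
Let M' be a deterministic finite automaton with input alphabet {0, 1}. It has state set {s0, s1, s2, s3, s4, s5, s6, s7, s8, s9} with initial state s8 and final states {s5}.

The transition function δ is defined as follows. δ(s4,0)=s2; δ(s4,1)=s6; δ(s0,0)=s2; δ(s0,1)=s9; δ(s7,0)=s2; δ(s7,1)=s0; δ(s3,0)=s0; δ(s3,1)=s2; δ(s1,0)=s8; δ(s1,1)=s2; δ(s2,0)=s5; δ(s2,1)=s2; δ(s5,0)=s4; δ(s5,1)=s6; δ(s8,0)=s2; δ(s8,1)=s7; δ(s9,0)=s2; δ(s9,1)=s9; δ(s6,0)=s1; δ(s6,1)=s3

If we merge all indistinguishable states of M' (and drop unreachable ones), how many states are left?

6

Every state is reachable, so we keep all 10.
Start with accepting vs non-accepting: {s5} | {s0,s1,s2,s3,s4,s6,s7,s8,s9}.
Refine {s0,s1,s2,s3,s4,s6,s7,s8,s9} on symbol 0: members go to different blocks, giving {s0,s1,s3,s4,s6,s7,s8,s9} and {s2}.
Split {s0,s1,s3,s4,s6,s7,s8,s9} by δ(·,0) → {s0,s4,s7,s8,s9} and {s1,s3,s6}.
On input 1, block {s0,s4,s7,s8,s9} splits into {s0,s7,s8,s9} and {s4}.
Split {s1,s3,s6} by δ(·,0) → {s1,s3} and {s6}.
Stable partition: {s5} | {s0,s7,s8,s9} | {s2} | {s1,s3} | {s4} | {s6} — 6 equivalence classes.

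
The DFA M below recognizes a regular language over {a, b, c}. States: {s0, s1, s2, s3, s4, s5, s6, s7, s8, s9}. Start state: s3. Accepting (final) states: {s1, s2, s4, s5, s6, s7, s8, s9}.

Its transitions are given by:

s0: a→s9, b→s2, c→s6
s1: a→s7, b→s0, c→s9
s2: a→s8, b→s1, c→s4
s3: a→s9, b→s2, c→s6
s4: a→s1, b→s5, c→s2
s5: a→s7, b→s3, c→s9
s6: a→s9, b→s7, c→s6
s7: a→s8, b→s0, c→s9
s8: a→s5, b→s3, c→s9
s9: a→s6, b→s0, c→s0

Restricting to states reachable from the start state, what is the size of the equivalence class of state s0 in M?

Every state is reachable, so we keep all 10.
Initial partition by acceptance: {s1,s2,s4,s5,s6,s7,s8,s9} | {s0,s3}.
Refine {s1,s2,s4,s5,s6,s7,s8,s9} on symbol b: members go to different blocks, giving {s1,s5,s7,s8,s9} and {s2,s4,s6}.
Refine {s1,s5,s7,s8,s9} on symbol a: members go to different blocks, giving {s1,s5,s7,s8} and {s9}.
Split {s2,s4,s6} by δ(·,a) → {s2,s4} and {s6}.
Stable partition: {s1,s5,s7,s8} | {s0,s3} | {s2,s4} | {s9} | {s6} — 5 equivalence classes.
The equivalence class containing s0 is {s0,s3}, of size 2.

2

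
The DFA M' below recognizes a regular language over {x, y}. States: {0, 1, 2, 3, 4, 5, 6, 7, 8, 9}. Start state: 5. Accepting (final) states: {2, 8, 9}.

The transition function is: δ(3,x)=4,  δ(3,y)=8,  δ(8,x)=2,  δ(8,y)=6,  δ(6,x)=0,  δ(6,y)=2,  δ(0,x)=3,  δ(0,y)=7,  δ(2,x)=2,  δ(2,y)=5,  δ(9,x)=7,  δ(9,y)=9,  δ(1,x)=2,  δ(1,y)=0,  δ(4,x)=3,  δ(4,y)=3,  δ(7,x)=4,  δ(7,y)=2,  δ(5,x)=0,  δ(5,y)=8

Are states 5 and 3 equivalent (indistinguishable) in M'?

Yes

States {1,9} cannot be reached from the start state, so discard them.
Start with accepting vs non-accepting: {2,8} | {0,3,4,5,6,7}.
On input y, block {0,3,4,5,6,7} splits into {3,5,6,7} and {0,4}.
No further refinement is possible. Final partition (3 blocks): {2,8} | {3,5,6,7} | {0,4}.
5 and 3 lie in the same block of the stable partition, so they are equivalent — no string distinguishes them.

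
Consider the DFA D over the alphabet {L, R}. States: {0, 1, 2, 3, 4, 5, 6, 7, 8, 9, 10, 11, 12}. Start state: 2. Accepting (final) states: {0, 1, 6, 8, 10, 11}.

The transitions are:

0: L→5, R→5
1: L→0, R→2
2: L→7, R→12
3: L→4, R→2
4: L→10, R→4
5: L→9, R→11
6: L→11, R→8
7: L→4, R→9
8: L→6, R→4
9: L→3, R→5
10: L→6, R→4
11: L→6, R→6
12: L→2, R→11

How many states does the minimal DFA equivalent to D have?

7

States {0,1} cannot be reached from the start state, so discard them.
Start with accepting vs non-accepting: {6,8,10,11} | {2,3,4,5,7,9,12}.
On input R, block {6,8,10,11} splits into {6,11} and {8,10}.
Refine {6,11} on symbol R: members go to different blocks, giving {6} and {11}.
Split {2,3,4,5,7,9,12} by δ(·,L) → {2,3,5,7,9,12} and {4}.
Split {2,3,5,7,9,12} by δ(·,L) → {2,5,9,12} and {3,7}.
On input L, block {2,5,9,12} splits into {2,9} and {5,12}.
Stable partition: {6} | {2,9} | {8,10} | {11} | {4} | {3,7} | {5,12} — 7 equivalence classes.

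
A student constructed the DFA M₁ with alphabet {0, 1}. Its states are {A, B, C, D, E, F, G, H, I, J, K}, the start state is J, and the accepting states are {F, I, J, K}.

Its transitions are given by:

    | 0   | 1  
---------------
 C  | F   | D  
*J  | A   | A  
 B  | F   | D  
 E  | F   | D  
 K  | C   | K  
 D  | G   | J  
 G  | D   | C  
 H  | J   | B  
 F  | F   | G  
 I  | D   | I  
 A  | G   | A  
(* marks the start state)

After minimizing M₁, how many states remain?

States {B,E,H,I,K} cannot be reached from the start state, so discard them.
P0 = {F,J} | {A,C,D,G}.
Refine {F,J} on symbol 0: members go to different blocks, giving {F} and {J}.
Split {A,C,D,G} by δ(·,0) → {A,D,G} and {C}.
On input 1, block {A,D,G} splits into {A} and {D} and {G}.
No further refinement is possible. Final partition (6 blocks): {F} | {A} | {J} | {C} | {D} | {G}.

6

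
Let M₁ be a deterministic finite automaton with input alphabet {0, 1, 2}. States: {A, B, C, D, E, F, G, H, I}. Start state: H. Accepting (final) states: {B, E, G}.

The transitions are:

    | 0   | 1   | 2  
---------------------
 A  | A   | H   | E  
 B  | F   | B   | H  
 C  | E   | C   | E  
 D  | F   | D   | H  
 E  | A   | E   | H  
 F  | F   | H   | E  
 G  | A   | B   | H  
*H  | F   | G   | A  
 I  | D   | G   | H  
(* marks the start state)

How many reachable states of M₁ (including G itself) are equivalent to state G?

States {C,D,I} cannot be reached from the start state, so discard them.
P0 = {B,E,G} | {A,F,H}.
Refine {A,F,H} on symbol 1: members go to different blocks, giving {A,F} and {H}.
The partition is now stable with 3 blocks: {B,E,G} | {A,F} | {H}.
State G belongs to the block {B,E,G}, which has 3 states.

3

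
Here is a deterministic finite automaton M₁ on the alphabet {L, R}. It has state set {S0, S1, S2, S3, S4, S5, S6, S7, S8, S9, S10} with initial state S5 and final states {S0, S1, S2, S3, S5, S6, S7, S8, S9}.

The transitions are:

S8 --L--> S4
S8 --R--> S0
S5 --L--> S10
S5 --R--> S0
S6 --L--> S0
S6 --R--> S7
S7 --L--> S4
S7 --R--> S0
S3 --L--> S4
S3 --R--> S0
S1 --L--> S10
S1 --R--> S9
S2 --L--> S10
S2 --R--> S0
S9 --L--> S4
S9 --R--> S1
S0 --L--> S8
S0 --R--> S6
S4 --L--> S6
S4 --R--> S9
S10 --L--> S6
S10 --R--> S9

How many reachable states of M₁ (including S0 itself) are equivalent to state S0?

1

First remove the unreachable states {S2,S3}; 9 states remain.
Initial partition by acceptance: {S0,S1,S5,S6,S7,S8,S9} | {S4,S10}.
On input L, block {S0,S1,S5,S6,S7,S8,S9} splits into {S1,S5,S7,S8,S9} and {S0,S6}.
Split {S1,S5,S7,S8,S9} by δ(·,R) → {S5,S7,S8} and {S1,S9}.
Split {S0,S6} by δ(·,L) → {S0} and {S6}.
No further refinement is possible. Final partition (5 blocks): {S5,S7,S8} | {S4,S10} | {S0} | {S1,S9} | {S6}.
The equivalence class containing S0 is {S0}, of size 1.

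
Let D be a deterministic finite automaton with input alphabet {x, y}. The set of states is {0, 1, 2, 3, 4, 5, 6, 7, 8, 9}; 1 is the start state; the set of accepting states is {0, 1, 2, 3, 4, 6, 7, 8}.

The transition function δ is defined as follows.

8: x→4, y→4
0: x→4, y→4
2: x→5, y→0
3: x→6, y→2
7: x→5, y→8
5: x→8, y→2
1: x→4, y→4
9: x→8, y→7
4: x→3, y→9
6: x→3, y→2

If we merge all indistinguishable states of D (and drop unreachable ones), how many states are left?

5

All states are reachable from the start state.
P0 = {0,1,2,3,4,6,7,8} | {5,9}.
Refine {0,1,2,3,4,6,7,8} on symbol x: members go to different blocks, giving {0,1,3,4,6,8} and {2,7}.
Refine {0,1,3,4,6,8} on symbol y: members go to different blocks, giving {0,1,8} and {3,6} and {4}.
The partition is now stable with 5 blocks: {0,1,8} | {5,9} | {2,7} | {3,6} | {4}.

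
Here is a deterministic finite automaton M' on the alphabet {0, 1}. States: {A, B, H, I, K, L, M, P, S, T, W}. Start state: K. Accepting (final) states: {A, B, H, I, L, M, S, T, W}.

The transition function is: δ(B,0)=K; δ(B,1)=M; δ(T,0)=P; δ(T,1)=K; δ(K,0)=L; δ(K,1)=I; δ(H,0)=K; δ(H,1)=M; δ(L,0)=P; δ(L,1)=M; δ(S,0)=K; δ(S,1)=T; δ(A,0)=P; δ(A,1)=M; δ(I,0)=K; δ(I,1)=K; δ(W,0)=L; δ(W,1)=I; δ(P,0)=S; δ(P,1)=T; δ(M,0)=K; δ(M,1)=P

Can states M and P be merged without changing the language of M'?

No

First remove the unreachable states {A,B,H,W}; 7 states remain.
Start with accepting vs non-accepting: {I,L,M,S,T} | {K,P}.
On input 1, block {I,L,M,S,T} splits into {I,M,T} and {L,S}.
The partition is now stable with 3 blocks: {I,M,T} | {K,P} | {L,S}.
M and P end up in different blocks, so they are distinguishable. For instance, the string 'ε' is accepted from only M.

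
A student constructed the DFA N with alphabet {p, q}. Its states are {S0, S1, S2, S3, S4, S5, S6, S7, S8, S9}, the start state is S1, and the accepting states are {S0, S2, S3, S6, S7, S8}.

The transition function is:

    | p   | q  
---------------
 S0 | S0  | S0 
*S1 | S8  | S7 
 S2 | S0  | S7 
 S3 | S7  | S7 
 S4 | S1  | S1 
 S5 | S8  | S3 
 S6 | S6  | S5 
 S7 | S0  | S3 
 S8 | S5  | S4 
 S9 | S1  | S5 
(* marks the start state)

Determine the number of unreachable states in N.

3

No path from S1 leads to S2, S6, S9; the other 7 states are all reachable.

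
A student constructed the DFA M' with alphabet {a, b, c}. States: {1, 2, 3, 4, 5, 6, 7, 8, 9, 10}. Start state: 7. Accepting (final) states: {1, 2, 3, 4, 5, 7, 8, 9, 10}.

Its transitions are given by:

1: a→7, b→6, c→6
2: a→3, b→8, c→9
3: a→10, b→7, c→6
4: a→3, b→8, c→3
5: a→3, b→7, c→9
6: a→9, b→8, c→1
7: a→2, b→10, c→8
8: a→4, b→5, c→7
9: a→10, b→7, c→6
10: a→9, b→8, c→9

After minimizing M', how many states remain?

All states are reachable from the start state.
Initial partition by acceptance: {1,2,3,4,5,7,8,9,10} | {6}.
Split {1,2,3,4,5,7,8,9,10} by δ(·,b) → {2,3,4,5,7,8,9,10} and {1}.
On input c, block {2,3,4,5,7,8,9,10} splits into {2,4,5,7,8,10} and {3,9}.
On input a, block {2,4,5,7,8,10} splits into {2,4,5,10} and {7,8}.
The partition is now stable with 5 blocks: {2,4,5,10} | {6} | {1} | {3,9} | {7,8}.

5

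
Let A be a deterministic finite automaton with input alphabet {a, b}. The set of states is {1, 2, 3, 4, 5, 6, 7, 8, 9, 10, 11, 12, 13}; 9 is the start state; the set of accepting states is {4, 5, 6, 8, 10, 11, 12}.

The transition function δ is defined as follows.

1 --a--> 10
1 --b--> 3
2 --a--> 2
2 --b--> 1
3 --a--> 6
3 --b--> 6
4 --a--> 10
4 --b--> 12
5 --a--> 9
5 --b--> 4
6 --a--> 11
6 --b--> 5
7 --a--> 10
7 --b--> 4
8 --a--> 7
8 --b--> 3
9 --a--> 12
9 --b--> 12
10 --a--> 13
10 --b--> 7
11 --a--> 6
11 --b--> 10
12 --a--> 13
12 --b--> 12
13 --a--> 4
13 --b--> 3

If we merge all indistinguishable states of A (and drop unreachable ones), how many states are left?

States {1,2,8} cannot be reached from the start state, so discard them.
P0 = {4,5,6,10,11,12} | {3,7,9,13}.
Split {4,5,6,10,11,12} by δ(·,a) → {4,6,11} and {5,10,12}.
On input a, block {4,6,11} splits into {6,11} and {4}.
Split {3,7,9,13} by δ(·,a) → {7,9} and {3} and {13}.
On input b, block {7,9} splits into {7} and {9}.
On input a, block {5,10,12} splits into {10,12} and {5}.
On input b, block {6,11} splits into {6} and {11}.
Split {10,12} by δ(·,b) → {10} and {12}.
No further refinement is possible. Final partition (10 blocks): {6} | {7} | {10} | {4} | {3} | {13} | {9} | {5} | {11} | {12}.

10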